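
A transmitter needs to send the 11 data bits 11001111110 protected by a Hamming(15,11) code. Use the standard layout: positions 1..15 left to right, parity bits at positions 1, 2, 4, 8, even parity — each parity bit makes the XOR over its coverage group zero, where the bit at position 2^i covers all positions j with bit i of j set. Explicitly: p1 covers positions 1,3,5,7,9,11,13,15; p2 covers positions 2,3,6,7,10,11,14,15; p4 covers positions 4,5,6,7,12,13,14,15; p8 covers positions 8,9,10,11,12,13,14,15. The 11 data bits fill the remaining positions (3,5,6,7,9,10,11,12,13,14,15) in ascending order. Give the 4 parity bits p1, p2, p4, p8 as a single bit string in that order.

Place data bits at non-power-of-two positions: b3=1, b5=1, b6=0, b7=0, b9=1, b10=1, b11=1, b12=1, b13=1, b14=1, b15=0.
p1 = XOR of data positions {3,5,7,9,11,13,15} = 1⊕1⊕0⊕1⊕1⊕1⊕0 = 1
p2 = XOR of data positions {3,6,7,10,11,14,15} = 1⊕0⊕0⊕1⊕1⊕1⊕0 = 0
p4 = XOR of data positions {5,6,7,12,13,14,15} = 1⊕0⊕0⊕1⊕1⊕1⊕0 = 0
p8 = XOR of data positions {9,10,11,12,13,14,15} = 1⊕1⊕1⊕1⊕1⊕1⊕0 = 0
Parity bits p1,p2,p4,p8 = 1000

1000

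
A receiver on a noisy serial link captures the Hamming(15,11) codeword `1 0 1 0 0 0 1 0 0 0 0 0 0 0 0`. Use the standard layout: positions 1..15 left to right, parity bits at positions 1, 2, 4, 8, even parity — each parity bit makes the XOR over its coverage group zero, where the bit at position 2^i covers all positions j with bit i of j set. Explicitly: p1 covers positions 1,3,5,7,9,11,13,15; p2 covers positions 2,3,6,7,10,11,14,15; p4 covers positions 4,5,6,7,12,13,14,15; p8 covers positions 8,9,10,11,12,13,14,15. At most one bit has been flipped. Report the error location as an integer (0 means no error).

s1: b1⊕b3⊕b5⊕b7⊕b9⊕b11⊕b13⊕b15 = 1⊕1⊕0⊕1⊕0⊕0⊕0⊕0 = 1
s2: b2⊕b3⊕b6⊕b7⊕b10⊕b11⊕b14⊕b15 = 0⊕1⊕0⊕1⊕0⊕0⊕0⊕0 = 0
s4: b4⊕b5⊕b6⊕b7⊕b12⊕b13⊕b14⊕b15 = 0⊕0⊕0⊕1⊕0⊕0⊕0⊕0 = 1
s8: b8⊕b9⊕b10⊕b11⊕b12⊕b13⊕b14⊕b15 = 0⊕0⊕0⊕0⊕0⊕0⊕0⊕0 = 0
Syndrome (s8...s1) = 0101 → position 5.

5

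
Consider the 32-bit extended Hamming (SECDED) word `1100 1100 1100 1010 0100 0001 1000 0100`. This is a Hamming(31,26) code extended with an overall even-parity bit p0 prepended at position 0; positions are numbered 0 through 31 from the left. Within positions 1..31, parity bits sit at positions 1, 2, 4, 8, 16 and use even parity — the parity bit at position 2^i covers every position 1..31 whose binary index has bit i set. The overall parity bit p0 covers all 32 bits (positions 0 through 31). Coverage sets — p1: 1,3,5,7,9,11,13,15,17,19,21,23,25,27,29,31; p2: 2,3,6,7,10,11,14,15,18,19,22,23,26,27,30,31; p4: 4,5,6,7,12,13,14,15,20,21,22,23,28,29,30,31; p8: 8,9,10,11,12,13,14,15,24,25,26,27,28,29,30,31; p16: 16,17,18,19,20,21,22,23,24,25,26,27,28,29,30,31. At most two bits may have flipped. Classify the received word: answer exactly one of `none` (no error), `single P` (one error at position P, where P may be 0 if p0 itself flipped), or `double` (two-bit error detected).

s1: b1⊕b3⊕b5⊕b7⊕b9⊕b11⊕b13⊕b15⊕b17⊕b19⊕b21⊕b23⊕b25⊕b27⊕b29⊕b31 = 1⊕0⊕1⊕0⊕1⊕0⊕0⊕0⊕1⊕0⊕0⊕1⊕0⊕0⊕1⊕0 = 0
s2: b2⊕b3⊕b6⊕b7⊕b10⊕b11⊕b14⊕b15⊕b18⊕b19⊕b22⊕b23⊕b26⊕b27⊕b30⊕b31 = 0⊕0⊕0⊕0⊕0⊕0⊕1⊕0⊕0⊕0⊕0⊕1⊕0⊕0⊕0⊕0 = 0
s4: b4⊕b5⊕b6⊕b7⊕b12⊕b13⊕b14⊕b15⊕b20⊕b21⊕b22⊕b23⊕b28⊕b29⊕b30⊕b31 = 1⊕1⊕0⊕0⊕1⊕0⊕1⊕0⊕0⊕0⊕0⊕1⊕0⊕1⊕0⊕0 = 0
s8: b8⊕b9⊕b10⊕b11⊕b12⊕b13⊕b14⊕b15⊕b24⊕b25⊕b26⊕b27⊕b28⊕b29⊕b30⊕b31 = 1⊕1⊕0⊕0⊕1⊕0⊕1⊕0⊕1⊕0⊕0⊕0⊕0⊕1⊕0⊕0 = 0
s16: b16⊕b17⊕b18⊕b19⊕b20⊕b21⊕b22⊕b23⊕b24⊕b25⊕b26⊕b27⊕b28⊕b29⊕b30⊕b31 = 0⊕1⊕0⊕0⊕0⊕0⊕0⊕1⊕1⊕0⊕0⊕0⊕0⊕1⊕0⊕0 = 0
Syndrome (s16...s1) = 00000 → position 0 (no error).
Overall parity (XOR of all 32 bits, including p0): 1⊕1⊕0⊕0⊕1⊕1⊕0⊕0⊕1⊕1⊕0⊕0⊕1⊕0⊕1⊕0⊕0⊕1⊕0⊕0⊕0⊕0⊕0⊕1⊕1⊕0⊕0⊕0⊕0⊕1⊕0⊕0 = 0
Overall=0, syndrome position=0 → no error.

none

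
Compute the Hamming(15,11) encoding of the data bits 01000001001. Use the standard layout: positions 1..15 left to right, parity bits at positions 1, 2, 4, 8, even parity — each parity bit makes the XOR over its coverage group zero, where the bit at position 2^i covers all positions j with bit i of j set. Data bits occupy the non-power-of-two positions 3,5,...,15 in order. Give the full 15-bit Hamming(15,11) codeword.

010110000001001

Place data bits at non-power-of-two positions: b3=0, b5=1, b6=0, b7=0, b9=0, b10=0, b11=0, b12=1, b13=0, b14=0, b15=1.
p1 = XOR of data positions {3,5,7,9,11,13,15} = 0⊕1⊕0⊕0⊕0⊕0⊕1 = 0
p2 = XOR of data positions {3,6,7,10,11,14,15} = 0⊕0⊕0⊕0⊕0⊕0⊕1 = 1
p4 = XOR of data positions {5,6,7,12,13,14,15} = 1⊕0⊕0⊕1⊕0⊕0⊕1 = 1
p8 = XOR of data positions {9,10,11,12,13,14,15} = 0⊕0⊕0⊕1⊕0⊕0⊕1 = 0
Codeword b1..b15 = 010110000001001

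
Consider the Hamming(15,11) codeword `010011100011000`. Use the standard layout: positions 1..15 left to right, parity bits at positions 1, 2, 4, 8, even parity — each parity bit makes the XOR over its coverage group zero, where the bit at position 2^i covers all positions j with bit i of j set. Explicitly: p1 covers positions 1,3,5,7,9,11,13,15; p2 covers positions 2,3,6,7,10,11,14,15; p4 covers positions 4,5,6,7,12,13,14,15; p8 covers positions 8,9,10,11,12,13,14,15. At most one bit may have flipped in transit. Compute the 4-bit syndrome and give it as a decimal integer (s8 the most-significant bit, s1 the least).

s1: b1⊕b3⊕b5⊕b7⊕b9⊕b11⊕b13⊕b15 = 0⊕0⊕1⊕1⊕0⊕1⊕0⊕0 = 1
s2: b2⊕b3⊕b6⊕b7⊕b10⊕b11⊕b14⊕b15 = 1⊕0⊕1⊕1⊕0⊕1⊕0⊕0 = 0
s4: b4⊕b5⊕b6⊕b7⊕b12⊕b13⊕b14⊕b15 = 0⊕1⊕1⊕1⊕1⊕0⊕0⊕0 = 0
s8: b8⊕b9⊕b10⊕b11⊕b12⊕b13⊕b14⊕b15 = 0⊕0⊕0⊕1⊕1⊕0⊕0⊕0 = 0
Syndrome (s8...s1) = 0001 → position 1.

1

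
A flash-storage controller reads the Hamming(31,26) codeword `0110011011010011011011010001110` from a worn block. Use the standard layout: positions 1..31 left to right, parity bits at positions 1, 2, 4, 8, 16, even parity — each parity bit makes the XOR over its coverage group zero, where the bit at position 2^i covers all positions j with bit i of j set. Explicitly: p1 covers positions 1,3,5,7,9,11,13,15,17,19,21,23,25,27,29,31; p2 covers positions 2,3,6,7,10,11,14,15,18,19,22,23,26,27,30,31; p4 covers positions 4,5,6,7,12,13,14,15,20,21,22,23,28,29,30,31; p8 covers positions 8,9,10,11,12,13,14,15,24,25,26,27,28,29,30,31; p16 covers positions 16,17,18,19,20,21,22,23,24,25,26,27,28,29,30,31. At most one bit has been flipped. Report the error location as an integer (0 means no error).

s1: b1⊕b3⊕b5⊕b7⊕b9⊕b11⊕b13⊕b15⊕b17⊕b19⊕b21⊕b23⊕b25⊕b27⊕b29⊕b31 = 0⊕1⊕0⊕1⊕1⊕0⊕0⊕1⊕0⊕1⊕1⊕0⊕0⊕0⊕1⊕0 = 1
s2: b2⊕b3⊕b6⊕b7⊕b10⊕b11⊕b14⊕b15⊕b18⊕b19⊕b22⊕b23⊕b26⊕b27⊕b30⊕b31 = 1⊕1⊕1⊕1⊕1⊕0⊕0⊕1⊕1⊕1⊕1⊕0⊕0⊕0⊕1⊕0 = 0
s4: b4⊕b5⊕b6⊕b7⊕b12⊕b13⊕b14⊕b15⊕b20⊕b21⊕b22⊕b23⊕b28⊕b29⊕b30⊕b31 = 0⊕0⊕1⊕1⊕1⊕0⊕0⊕1⊕0⊕1⊕1⊕0⊕1⊕1⊕1⊕0 = 1
s8: b8⊕b9⊕b10⊕b11⊕b12⊕b13⊕b14⊕b15⊕b24⊕b25⊕b26⊕b27⊕b28⊕b29⊕b30⊕b31 = 0⊕1⊕1⊕0⊕1⊕0⊕0⊕1⊕1⊕0⊕0⊕0⊕1⊕1⊕1⊕0 = 0
s16: b16⊕b17⊕b18⊕b19⊕b20⊕b21⊕b22⊕b23⊕b24⊕b25⊕b26⊕b27⊕b28⊕b29⊕b30⊕b31 = 1⊕0⊕1⊕1⊕0⊕1⊕1⊕0⊕1⊕0⊕0⊕0⊕1⊕1⊕1⊕0 = 1
Syndrome (s16...s1) = 10101 → position 21.

21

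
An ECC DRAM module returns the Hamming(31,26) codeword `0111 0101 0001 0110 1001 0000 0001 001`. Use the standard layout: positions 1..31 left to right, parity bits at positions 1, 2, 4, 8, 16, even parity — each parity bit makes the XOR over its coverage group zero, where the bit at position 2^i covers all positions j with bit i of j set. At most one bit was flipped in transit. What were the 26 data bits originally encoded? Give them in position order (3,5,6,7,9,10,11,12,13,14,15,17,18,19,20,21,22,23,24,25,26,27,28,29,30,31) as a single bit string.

s1: b1⊕b3⊕b5⊕b7⊕b9⊕b11⊕b13⊕b15⊕b17⊕b19⊕b21⊕b23⊕b25⊕b27⊕b29⊕b31 = 0⊕1⊕0⊕0⊕0⊕0⊕0⊕1⊕1⊕0⊕0⊕0⊕0⊕0⊕0⊕1 = 0
s2: b2⊕b3⊕b6⊕b7⊕b10⊕b11⊕b14⊕b15⊕b18⊕b19⊕b22⊕b23⊕b26⊕b27⊕b30⊕b31 = 1⊕1⊕1⊕0⊕0⊕0⊕1⊕1⊕0⊕0⊕0⊕0⊕0⊕0⊕0⊕1 = 0
s4: b4⊕b5⊕b6⊕b7⊕b12⊕b13⊕b14⊕b15⊕b20⊕b21⊕b22⊕b23⊕b28⊕b29⊕b30⊕b31 = 1⊕0⊕1⊕0⊕1⊕0⊕1⊕1⊕1⊕0⊕0⊕0⊕1⊕0⊕0⊕1 = 0
s8: b8⊕b9⊕b10⊕b11⊕b12⊕b13⊕b14⊕b15⊕b24⊕b25⊕b26⊕b27⊕b28⊕b29⊕b30⊕b31 = 1⊕0⊕0⊕0⊕1⊕0⊕1⊕1⊕0⊕0⊕0⊕0⊕1⊕0⊕0⊕1 = 0
s16: b16⊕b17⊕b18⊕b19⊕b20⊕b21⊕b22⊕b23⊕b24⊕b25⊕b26⊕b27⊕b28⊕b29⊕b30⊕b31 = 0⊕1⊕0⊕0⊕1⊕0⊕0⊕0⊕0⊕0⊕0⊕0⊕1⊕0⊕0⊕1 = 0
Syndrome (s16...s1) = 00000 → position 0 (no error).
No correction needed.
Data bits at positions 3,5,6,7,9,10,11,12,13,14,15,17,18,19,20,21,22,23,24,25,26,27,28,29,30,31: 10100001011100100000001001

10100001011100100000001001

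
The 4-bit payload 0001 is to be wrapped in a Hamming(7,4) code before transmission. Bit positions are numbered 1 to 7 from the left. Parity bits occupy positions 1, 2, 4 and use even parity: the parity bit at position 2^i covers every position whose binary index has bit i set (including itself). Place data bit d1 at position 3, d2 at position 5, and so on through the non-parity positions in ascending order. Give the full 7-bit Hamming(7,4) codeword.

Place data bits at non-power-of-two positions: b3=0, b5=0, b6=0, b7=1.
p1 = XOR of data positions {3,5,7} = 0⊕0⊕1 = 1
p2 = XOR of data positions {3,6,7} = 0⊕0⊕1 = 1
p4 = XOR of data positions {5,6,7} = 0⊕0⊕1 = 1
Codeword b1..b7 = 1101001

1101001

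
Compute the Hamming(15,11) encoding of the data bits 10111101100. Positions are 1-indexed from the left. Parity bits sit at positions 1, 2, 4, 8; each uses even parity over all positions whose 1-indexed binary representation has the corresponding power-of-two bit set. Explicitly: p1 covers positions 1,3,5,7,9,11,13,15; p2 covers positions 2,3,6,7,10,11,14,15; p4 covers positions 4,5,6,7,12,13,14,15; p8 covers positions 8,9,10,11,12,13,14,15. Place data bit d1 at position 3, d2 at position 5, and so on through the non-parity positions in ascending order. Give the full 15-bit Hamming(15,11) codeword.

Place data bits at non-power-of-two positions: b3=1, b5=0, b6=1, b7=1, b9=1, b10=1, b11=0, b12=1, b13=1, b14=0, b15=0.
p1 = XOR of data positions {3,5,7,9,11,13,15} = 1⊕0⊕1⊕1⊕0⊕1⊕0 = 0
p2 = XOR of data positions {3,6,7,10,11,14,15} = 1⊕1⊕1⊕1⊕0⊕0⊕0 = 0
p4 = XOR of data positions {5,6,7,12,13,14,15} = 0⊕1⊕1⊕1⊕1⊕0⊕0 = 0
p8 = XOR of data positions {9,10,11,12,13,14,15} = 1⊕1⊕0⊕1⊕1⊕0⊕0 = 0
Codeword b1..b15 = 001001101101100

001001101101100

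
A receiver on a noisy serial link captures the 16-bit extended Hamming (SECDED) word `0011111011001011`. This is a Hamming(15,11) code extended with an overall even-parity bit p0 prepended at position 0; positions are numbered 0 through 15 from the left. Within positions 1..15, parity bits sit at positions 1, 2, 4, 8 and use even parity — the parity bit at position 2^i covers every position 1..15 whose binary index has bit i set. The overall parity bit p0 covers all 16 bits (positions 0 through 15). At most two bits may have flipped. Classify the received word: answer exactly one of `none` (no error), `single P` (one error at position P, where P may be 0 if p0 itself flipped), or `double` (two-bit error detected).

s1: b1⊕b3⊕b5⊕b7⊕b9⊕b11⊕b13⊕b15 = 0⊕1⊕1⊕0⊕1⊕0⊕0⊕1 = 0
s2: b2⊕b3⊕b6⊕b7⊕b10⊕b11⊕b14⊕b15 = 1⊕1⊕1⊕0⊕0⊕0⊕1⊕1 = 1
s4: b4⊕b5⊕b6⊕b7⊕b12⊕b13⊕b14⊕b15 = 1⊕1⊕1⊕0⊕1⊕0⊕1⊕1 = 0
s8: b8⊕b9⊕b10⊕b11⊕b12⊕b13⊕b14⊕b15 = 1⊕1⊕0⊕0⊕1⊕0⊕1⊕1 = 1
Syndrome (s8...s1) = 1010 → position 10.
Overall parity (XOR of all 16 bits, including p0): 0⊕0⊕1⊕1⊕1⊕1⊕1⊕0⊕1⊕1⊕0⊕0⊕1⊕0⊕1⊕1 = 0
Overall=0, syndrome position=10 → double-bit error detected (uncorrectable).

double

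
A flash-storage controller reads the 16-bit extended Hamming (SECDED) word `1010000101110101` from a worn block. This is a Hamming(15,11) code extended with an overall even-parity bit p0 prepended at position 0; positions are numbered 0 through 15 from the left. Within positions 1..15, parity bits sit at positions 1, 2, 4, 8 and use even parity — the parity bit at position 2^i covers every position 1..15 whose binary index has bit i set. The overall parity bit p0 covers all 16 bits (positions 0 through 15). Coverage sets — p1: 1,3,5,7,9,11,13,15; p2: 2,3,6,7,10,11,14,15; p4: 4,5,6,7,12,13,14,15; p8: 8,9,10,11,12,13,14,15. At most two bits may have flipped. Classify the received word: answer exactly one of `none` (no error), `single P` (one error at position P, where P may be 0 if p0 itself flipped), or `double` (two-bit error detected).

s1: b1⊕b3⊕b5⊕b7⊕b9⊕b11⊕b13⊕b15 = 0⊕0⊕0⊕1⊕1⊕1⊕1⊕1 = 1
s2: b2⊕b3⊕b6⊕b7⊕b10⊕b11⊕b14⊕b15 = 1⊕0⊕0⊕1⊕1⊕1⊕0⊕1 = 1
s4: b4⊕b5⊕b6⊕b7⊕b12⊕b13⊕b14⊕b15 = 0⊕0⊕0⊕1⊕0⊕1⊕0⊕1 = 1
s8: b8⊕b9⊕b10⊕b11⊕b12⊕b13⊕b14⊕b15 = 0⊕1⊕1⊕1⊕0⊕1⊕0⊕1 = 1
Syndrome (s8...s1) = 1111 → position 15.
Overall parity (XOR of all 16 bits, including p0): 1⊕0⊕1⊕0⊕0⊕0⊕0⊕1⊕0⊕1⊕1⊕1⊕0⊕1⊕0⊕1 = 0
Overall=0, syndrome position=15 → double-bit error detected (uncorrectable).

double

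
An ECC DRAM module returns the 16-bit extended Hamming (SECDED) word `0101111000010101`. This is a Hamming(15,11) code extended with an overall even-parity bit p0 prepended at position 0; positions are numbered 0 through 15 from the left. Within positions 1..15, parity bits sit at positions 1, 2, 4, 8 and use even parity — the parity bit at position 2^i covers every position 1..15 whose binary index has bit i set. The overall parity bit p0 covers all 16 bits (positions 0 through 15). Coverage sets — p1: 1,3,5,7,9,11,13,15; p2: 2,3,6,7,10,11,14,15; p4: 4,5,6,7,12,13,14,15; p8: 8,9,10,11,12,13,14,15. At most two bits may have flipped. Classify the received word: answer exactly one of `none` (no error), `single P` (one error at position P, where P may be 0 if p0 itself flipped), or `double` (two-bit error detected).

double

s1: b1⊕b3⊕b5⊕b7⊕b9⊕b11⊕b13⊕b15 = 1⊕1⊕1⊕0⊕0⊕1⊕1⊕1 = 0
s2: b2⊕b3⊕b6⊕b7⊕b10⊕b11⊕b14⊕b15 = 0⊕1⊕1⊕0⊕0⊕1⊕0⊕1 = 0
s4: b4⊕b5⊕b6⊕b7⊕b12⊕b13⊕b14⊕b15 = 1⊕1⊕1⊕0⊕0⊕1⊕0⊕1 = 1
s8: b8⊕b9⊕b10⊕b11⊕b12⊕b13⊕b14⊕b15 = 0⊕0⊕0⊕1⊕0⊕1⊕0⊕1 = 1
Syndrome (s8...s1) = 1100 → position 12.
Overall parity (XOR of all 16 bits, including p0): 0⊕1⊕0⊕1⊕1⊕1⊕1⊕0⊕0⊕0⊕0⊕1⊕0⊕1⊕0⊕1 = 0
Overall=0, syndrome position=12 → double-bit error detected (uncorrectable).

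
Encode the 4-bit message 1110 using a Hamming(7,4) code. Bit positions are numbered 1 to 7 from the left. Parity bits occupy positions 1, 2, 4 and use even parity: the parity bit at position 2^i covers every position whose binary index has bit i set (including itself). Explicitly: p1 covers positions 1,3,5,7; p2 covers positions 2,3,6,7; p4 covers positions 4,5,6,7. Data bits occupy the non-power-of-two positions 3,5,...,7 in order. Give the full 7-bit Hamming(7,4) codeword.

Place data bits at non-power-of-two positions: b3=1, b5=1, b6=1, b7=0.
p1 = XOR of data positions {3,5,7} = 1⊕1⊕0 = 0
p2 = XOR of data positions {3,6,7} = 1⊕1⊕0 = 0
p4 = XOR of data positions {5,6,7} = 1⊕1⊕0 = 0
Codeword b1..b7 = 0010110

0010110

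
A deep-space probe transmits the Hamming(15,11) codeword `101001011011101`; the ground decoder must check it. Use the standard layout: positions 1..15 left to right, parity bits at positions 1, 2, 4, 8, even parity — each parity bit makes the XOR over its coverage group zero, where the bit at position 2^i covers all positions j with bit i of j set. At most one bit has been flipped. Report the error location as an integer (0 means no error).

s1: b1⊕b3⊕b5⊕b7⊕b9⊕b11⊕b13⊕b15 = 1⊕1⊕0⊕0⊕1⊕1⊕1⊕1 = 0
s2: b2⊕b3⊕b6⊕b7⊕b10⊕b11⊕b14⊕b15 = 0⊕1⊕1⊕0⊕0⊕1⊕0⊕1 = 0
s4: b4⊕b5⊕b6⊕b7⊕b12⊕b13⊕b14⊕b15 = 0⊕0⊕1⊕0⊕1⊕1⊕0⊕1 = 0
s8: b8⊕b9⊕b10⊕b11⊕b12⊕b13⊕b14⊕b15 = 1⊕1⊕0⊕1⊕1⊕1⊕0⊕1 = 0
Syndrome (s8...s1) = 0000 → position 0 (no error).

0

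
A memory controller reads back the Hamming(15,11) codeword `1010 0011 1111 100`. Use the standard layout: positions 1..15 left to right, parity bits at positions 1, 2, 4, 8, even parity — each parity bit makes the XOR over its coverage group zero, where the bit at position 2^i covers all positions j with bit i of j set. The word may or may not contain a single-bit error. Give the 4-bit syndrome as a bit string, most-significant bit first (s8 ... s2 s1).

0100

s1: b1⊕b3⊕b5⊕b7⊕b9⊕b11⊕b13⊕b15 = 1⊕1⊕0⊕1⊕1⊕1⊕1⊕0 = 0
s2: b2⊕b3⊕b6⊕b7⊕b10⊕b11⊕b14⊕b15 = 0⊕1⊕0⊕1⊕1⊕1⊕0⊕0 = 0
s4: b4⊕b5⊕b6⊕b7⊕b12⊕b13⊕b14⊕b15 = 0⊕0⊕0⊕1⊕1⊕1⊕0⊕0 = 1
s8: b8⊕b9⊕b10⊕b11⊕b12⊕b13⊕b14⊕b15 = 1⊕1⊕1⊕1⊕1⊕1⊕0⊕0 = 0
Syndrome (s8...s1) = 0100 → position 4.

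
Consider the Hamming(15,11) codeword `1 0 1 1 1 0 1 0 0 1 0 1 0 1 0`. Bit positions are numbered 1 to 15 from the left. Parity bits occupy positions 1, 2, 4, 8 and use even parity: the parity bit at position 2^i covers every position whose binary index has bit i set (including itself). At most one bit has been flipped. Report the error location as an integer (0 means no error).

s1: b1⊕b3⊕b5⊕b7⊕b9⊕b11⊕b13⊕b15 = 1⊕1⊕1⊕1⊕0⊕0⊕0⊕0 = 0
s2: b2⊕b3⊕b6⊕b7⊕b10⊕b11⊕b14⊕b15 = 0⊕1⊕0⊕1⊕1⊕0⊕1⊕0 = 0
s4: b4⊕b5⊕b6⊕b7⊕b12⊕b13⊕b14⊕b15 = 1⊕1⊕0⊕1⊕1⊕0⊕1⊕0 = 1
s8: b8⊕b9⊕b10⊕b11⊕b12⊕b13⊕b14⊕b15 = 0⊕0⊕1⊕0⊕1⊕0⊕1⊕0 = 1
Syndrome (s8...s1) = 1100 → position 12.

12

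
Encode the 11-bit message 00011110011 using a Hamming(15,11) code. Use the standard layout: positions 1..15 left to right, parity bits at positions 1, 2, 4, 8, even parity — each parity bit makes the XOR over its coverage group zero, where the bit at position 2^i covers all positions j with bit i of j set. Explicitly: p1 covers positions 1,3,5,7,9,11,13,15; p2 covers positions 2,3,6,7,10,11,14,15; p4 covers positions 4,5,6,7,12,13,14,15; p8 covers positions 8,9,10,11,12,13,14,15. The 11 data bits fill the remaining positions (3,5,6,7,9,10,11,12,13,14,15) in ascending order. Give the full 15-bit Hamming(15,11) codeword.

Place data bits at non-power-of-two positions: b3=0, b5=0, b6=0, b7=1, b9=1, b10=1, b11=1, b12=0, b13=0, b14=1, b15=1.
p1 = XOR of data positions {3,5,7,9,11,13,15} = 0⊕0⊕1⊕1⊕1⊕0⊕1 = 0
p2 = XOR of data positions {3,6,7,10,11,14,15} = 0⊕0⊕1⊕1⊕1⊕1⊕1 = 1
p4 = XOR of data positions {5,6,7,12,13,14,15} = 0⊕0⊕1⊕0⊕0⊕1⊕1 = 1
p8 = XOR of data positions {9,10,11,12,13,14,15} = 1⊕1⊕1⊕0⊕0⊕1⊕1 = 1
Codeword b1..b15 = 010100111110011

010100111110011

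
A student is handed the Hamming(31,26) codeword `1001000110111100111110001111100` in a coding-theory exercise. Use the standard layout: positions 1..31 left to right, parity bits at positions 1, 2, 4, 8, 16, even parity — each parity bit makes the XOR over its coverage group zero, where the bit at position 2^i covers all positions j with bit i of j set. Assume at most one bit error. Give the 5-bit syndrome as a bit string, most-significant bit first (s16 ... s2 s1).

s1: b1⊕b3⊕b5⊕b7⊕b9⊕b11⊕b13⊕b15⊕b17⊕b19⊕b21⊕b23⊕b25⊕b27⊕b29⊕b31 = 1⊕0⊕0⊕0⊕1⊕1⊕1⊕0⊕1⊕1⊕1⊕0⊕1⊕1⊕1⊕0 = 0
s2: b2⊕b3⊕b6⊕b7⊕b10⊕b11⊕b14⊕b15⊕b18⊕b19⊕b22⊕b23⊕b26⊕b27⊕b30⊕b31 = 0⊕0⊕0⊕0⊕0⊕1⊕1⊕0⊕1⊕1⊕0⊕0⊕1⊕1⊕0⊕0 = 0
s4: b4⊕b5⊕b6⊕b7⊕b12⊕b13⊕b14⊕b15⊕b20⊕b21⊕b22⊕b23⊕b28⊕b29⊕b30⊕b31 = 1⊕0⊕0⊕0⊕1⊕1⊕1⊕0⊕1⊕1⊕0⊕0⊕1⊕1⊕0⊕0 = 0
s8: b8⊕b9⊕b10⊕b11⊕b12⊕b13⊕b14⊕b15⊕b24⊕b25⊕b26⊕b27⊕b28⊕b29⊕b30⊕b31 = 1⊕1⊕0⊕1⊕1⊕1⊕1⊕0⊕0⊕1⊕1⊕1⊕1⊕1⊕0⊕0 = 1
s16: b16⊕b17⊕b18⊕b19⊕b20⊕b21⊕b22⊕b23⊕b24⊕b25⊕b26⊕b27⊕b28⊕b29⊕b30⊕b31 = 0⊕1⊕1⊕1⊕1⊕1⊕0⊕0⊕0⊕1⊕1⊕1⊕1⊕1⊕0⊕0 = 0
Syndrome (s16...s1) = 01000 → position 8.

01000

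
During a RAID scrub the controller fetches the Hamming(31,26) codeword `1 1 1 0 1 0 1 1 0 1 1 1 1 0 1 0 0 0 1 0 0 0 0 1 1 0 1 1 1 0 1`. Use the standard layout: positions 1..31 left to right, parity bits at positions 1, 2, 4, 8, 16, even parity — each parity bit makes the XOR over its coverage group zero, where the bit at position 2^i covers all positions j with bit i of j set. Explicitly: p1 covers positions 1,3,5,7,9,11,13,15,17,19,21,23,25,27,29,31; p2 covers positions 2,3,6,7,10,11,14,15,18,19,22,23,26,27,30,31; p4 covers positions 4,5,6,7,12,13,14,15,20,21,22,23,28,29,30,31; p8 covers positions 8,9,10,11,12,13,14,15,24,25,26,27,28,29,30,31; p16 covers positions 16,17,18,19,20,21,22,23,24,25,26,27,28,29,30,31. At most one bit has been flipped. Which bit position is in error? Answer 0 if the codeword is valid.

s1: b1⊕b3⊕b5⊕b7⊕b9⊕b11⊕b13⊕b15⊕b17⊕b19⊕b21⊕b23⊕b25⊕b27⊕b29⊕b31 = 1⊕1⊕1⊕1⊕0⊕1⊕1⊕1⊕0⊕1⊕0⊕0⊕1⊕1⊕1⊕1 = 0
s2: b2⊕b3⊕b6⊕b7⊕b10⊕b11⊕b14⊕b15⊕b18⊕b19⊕b22⊕b23⊕b26⊕b27⊕b30⊕b31 = 1⊕1⊕0⊕1⊕1⊕1⊕0⊕1⊕0⊕1⊕0⊕0⊕0⊕1⊕0⊕1 = 1
s4: b4⊕b5⊕b6⊕b7⊕b12⊕b13⊕b14⊕b15⊕b20⊕b21⊕b22⊕b23⊕b28⊕b29⊕b30⊕b31 = 0⊕1⊕0⊕1⊕1⊕1⊕0⊕1⊕0⊕0⊕0⊕0⊕1⊕1⊕0⊕1 = 0
s8: b8⊕b9⊕b10⊕b11⊕b12⊕b13⊕b14⊕b15⊕b24⊕b25⊕b26⊕b27⊕b28⊕b29⊕b30⊕b31 = 1⊕0⊕1⊕1⊕1⊕1⊕0⊕1⊕1⊕1⊕0⊕1⊕1⊕1⊕0⊕1 = 0
s16: b16⊕b17⊕b18⊕b19⊕b20⊕b21⊕b22⊕b23⊕b24⊕b25⊕b26⊕b27⊕b28⊕b29⊕b30⊕b31 = 0⊕0⊕0⊕1⊕0⊕0⊕0⊕0⊕1⊕1⊕0⊕1⊕1⊕1⊕0⊕1 = 1
Syndrome (s16...s1) = 10010 → position 18.

18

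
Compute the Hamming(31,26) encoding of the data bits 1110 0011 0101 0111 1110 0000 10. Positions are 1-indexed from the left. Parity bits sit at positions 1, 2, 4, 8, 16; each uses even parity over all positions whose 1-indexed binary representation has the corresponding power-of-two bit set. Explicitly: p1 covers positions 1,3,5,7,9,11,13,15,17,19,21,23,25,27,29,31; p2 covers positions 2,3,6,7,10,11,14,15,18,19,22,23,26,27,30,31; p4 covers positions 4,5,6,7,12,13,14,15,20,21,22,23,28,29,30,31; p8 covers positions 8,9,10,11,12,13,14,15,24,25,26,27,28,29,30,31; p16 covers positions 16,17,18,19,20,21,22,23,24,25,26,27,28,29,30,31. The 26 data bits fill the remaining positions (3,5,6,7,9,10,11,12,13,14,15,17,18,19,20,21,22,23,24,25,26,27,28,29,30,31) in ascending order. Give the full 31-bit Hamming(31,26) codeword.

Place data bits at non-power-of-two positions: b3=1, b5=1, b6=1, b7=0, b9=0, b10=0, b11=1, b12=1, b13=0, b14=1, b15=0, b17=1, b18=0, b19=1, b20=1, b21=1, b22=1, b23=1, b24=1, b25=0, b26=0, b27=0, b28=0, b29=0, b30=1, b31=0.
p1 = XOR of data positions {3,5,7,9,11,13,15,17,19,21,23,25,27,29,31} = 1⊕1⊕0⊕0⊕1⊕0⊕0⊕1⊕1⊕1⊕1⊕0⊕0⊕0⊕0 = 1
p2 = XOR of data positions {3,6,7,10,11,14,15,18,19,22,23,26,27,30,31} = 1⊕1⊕0⊕0⊕1⊕1⊕0⊕0⊕1⊕1⊕1⊕0⊕0⊕1⊕0 = 0
p4 = XOR of data positions {5,6,7,12,13,14,15,20,21,22,23,28,29,30,31} = 1⊕1⊕0⊕1⊕0⊕1⊕0⊕1⊕1⊕1⊕1⊕0⊕0⊕1⊕0 = 1
p8 = XOR of data positions {9,10,11,12,13,14,15,24,25,26,27,28,29,30,31} = 0⊕0⊕1⊕1⊕0⊕1⊕0⊕1⊕0⊕0⊕0⊕0⊕0⊕1⊕0 = 1
p16 = XOR of data positions {17,18,19,20,21,22,23,24,25,26,27,28,29,30,31} = 1⊕0⊕1⊕1⊕1⊕1⊕1⊕1⊕0⊕0⊕0⊕0⊕0⊕1⊕0 = 0
Codeword b1..b31 = 1011110100110100101111110000010

1011110100110100101111110000010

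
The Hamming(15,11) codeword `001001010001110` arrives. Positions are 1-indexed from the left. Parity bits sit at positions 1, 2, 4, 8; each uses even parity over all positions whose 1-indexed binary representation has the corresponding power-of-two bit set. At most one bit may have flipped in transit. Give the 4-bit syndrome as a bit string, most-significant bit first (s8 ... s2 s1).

0010

s1: b1⊕b3⊕b5⊕b7⊕b9⊕b11⊕b13⊕b15 = 0⊕1⊕0⊕0⊕0⊕0⊕1⊕0 = 0
s2: b2⊕b3⊕b6⊕b7⊕b10⊕b11⊕b14⊕b15 = 0⊕1⊕1⊕0⊕0⊕0⊕1⊕0 = 1
s4: b4⊕b5⊕b6⊕b7⊕b12⊕b13⊕b14⊕b15 = 0⊕0⊕1⊕0⊕1⊕1⊕1⊕0 = 0
s8: b8⊕b9⊕b10⊕b11⊕b12⊕b13⊕b14⊕b15 = 1⊕0⊕0⊕0⊕1⊕1⊕1⊕0 = 0
Syndrome (s8...s1) = 0010 → position 2.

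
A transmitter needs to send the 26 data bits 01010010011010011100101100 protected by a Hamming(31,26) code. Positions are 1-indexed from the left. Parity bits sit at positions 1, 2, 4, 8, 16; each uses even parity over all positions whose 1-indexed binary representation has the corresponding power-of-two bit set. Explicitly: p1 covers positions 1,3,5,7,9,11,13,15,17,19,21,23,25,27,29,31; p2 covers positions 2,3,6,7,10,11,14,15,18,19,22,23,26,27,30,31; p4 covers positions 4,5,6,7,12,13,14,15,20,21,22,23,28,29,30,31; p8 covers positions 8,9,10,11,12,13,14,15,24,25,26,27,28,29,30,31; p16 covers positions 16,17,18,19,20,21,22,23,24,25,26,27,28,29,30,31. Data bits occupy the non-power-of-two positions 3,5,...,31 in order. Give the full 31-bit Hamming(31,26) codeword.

Place data bits at non-power-of-two positions: b3=0, b5=1, b6=0, b7=1, b9=0, b10=0, b11=1, b12=0, b13=0, b14=1, b15=1, b17=0, b18=1, b19=0, b20=0, b21=1, b22=1, b23=1, b24=0, b25=0, b26=1, b27=0, b28=1, b29=1, b30=0, b31=0.
p1 = XOR of data positions {3,5,7,9,11,13,15,17,19,21,23,25,27,29,31} = 0⊕1⊕1⊕0⊕1⊕0⊕1⊕0⊕0⊕1⊕1⊕0⊕0⊕1⊕0 = 1
p2 = XOR of data positions {3,6,7,10,11,14,15,18,19,22,23,26,27,30,31} = 0⊕0⊕1⊕0⊕1⊕1⊕1⊕1⊕0⊕1⊕1⊕1⊕0⊕0⊕0 = 0
p4 = XOR of data positions {5,6,7,12,13,14,15,20,21,22,23,28,29,30,31} = 1⊕0⊕1⊕0⊕0⊕1⊕1⊕0⊕1⊕1⊕1⊕1⊕1⊕0⊕0 = 1
p8 = XOR of data positions {9,10,11,12,13,14,15,24,25,26,27,28,29,30,31} = 0⊕0⊕1⊕0⊕0⊕1⊕1⊕0⊕0⊕1⊕0⊕1⊕1⊕0⊕0 = 0
p16 = XOR of data positions {17,18,19,20,21,22,23,24,25,26,27,28,29,30,31} = 0⊕1⊕0⊕0⊕1⊕1⊕1⊕0⊕0⊕1⊕0⊕1⊕1⊕0⊕0 = 1
Codeword b1..b31 = 1001101000100111010011100101100

1001101000100111010011100101100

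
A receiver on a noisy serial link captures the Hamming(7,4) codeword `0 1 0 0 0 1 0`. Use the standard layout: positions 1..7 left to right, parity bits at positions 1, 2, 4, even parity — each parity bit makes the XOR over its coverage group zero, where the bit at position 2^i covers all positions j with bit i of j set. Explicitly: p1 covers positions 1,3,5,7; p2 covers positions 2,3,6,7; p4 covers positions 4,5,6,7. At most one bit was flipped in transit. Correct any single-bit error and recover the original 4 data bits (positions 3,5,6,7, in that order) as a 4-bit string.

s1: b1⊕b3⊕b5⊕b7 = 0⊕0⊕0⊕0 = 0
s2: b2⊕b3⊕b6⊕b7 = 1⊕0⊕1⊕0 = 0
s4: b4⊕b5⊕b6⊕b7 = 0⊕0⊕1⊕0 = 1
Syndrome (s4...s1) = 100 → position 4.
Flip bit 4: corrected codeword = 0101010
Data bits at positions 3,5,6,7: 0010

0010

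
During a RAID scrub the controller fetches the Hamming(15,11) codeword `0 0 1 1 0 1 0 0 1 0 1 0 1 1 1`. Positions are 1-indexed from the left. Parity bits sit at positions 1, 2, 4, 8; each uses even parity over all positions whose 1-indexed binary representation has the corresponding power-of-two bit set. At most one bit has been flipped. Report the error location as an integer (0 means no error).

s1: b1⊕b3⊕b5⊕b7⊕b9⊕b11⊕b13⊕b15 = 0⊕1⊕0⊕0⊕1⊕1⊕1⊕1 = 1
s2: b2⊕b3⊕b6⊕b7⊕b10⊕b11⊕b14⊕b15 = 0⊕1⊕1⊕0⊕0⊕1⊕1⊕1 = 1
s4: b4⊕b5⊕b6⊕b7⊕b12⊕b13⊕b14⊕b15 = 1⊕0⊕1⊕0⊕0⊕1⊕1⊕1 = 1
s8: b8⊕b9⊕b10⊕b11⊕b12⊕b13⊕b14⊕b15 = 0⊕1⊕0⊕1⊕0⊕1⊕1⊕1 = 1
Syndrome (s8...s1) = 1111 → position 15.

15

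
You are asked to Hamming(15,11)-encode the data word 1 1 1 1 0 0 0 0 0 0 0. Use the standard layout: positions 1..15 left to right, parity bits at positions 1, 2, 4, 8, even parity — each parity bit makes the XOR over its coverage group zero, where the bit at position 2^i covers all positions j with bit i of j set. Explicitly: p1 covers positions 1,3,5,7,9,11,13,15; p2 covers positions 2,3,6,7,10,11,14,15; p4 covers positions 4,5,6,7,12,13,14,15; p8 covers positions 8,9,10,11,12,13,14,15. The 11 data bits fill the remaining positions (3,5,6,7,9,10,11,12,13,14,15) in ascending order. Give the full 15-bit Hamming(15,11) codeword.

Place data bits at non-power-of-two positions: b3=1, b5=1, b6=1, b7=1, b9=0, b10=0, b11=0, b12=0, b13=0, b14=0, b15=0.
p1 = XOR of data positions {3,5,7,9,11,13,15} = 1⊕1⊕1⊕0⊕0⊕0⊕0 = 1
p2 = XOR of data positions {3,6,7,10,11,14,15} = 1⊕1⊕1⊕0⊕0⊕0⊕0 = 1
p4 = XOR of data positions {5,6,7,12,13,14,15} = 1⊕1⊕1⊕0⊕0⊕0⊕0 = 1
p8 = XOR of data positions {9,10,11,12,13,14,15} = 0⊕0⊕0⊕0⊕0⊕0⊕0 = 0
Codeword b1..b15 = 111111100000000

111111100000000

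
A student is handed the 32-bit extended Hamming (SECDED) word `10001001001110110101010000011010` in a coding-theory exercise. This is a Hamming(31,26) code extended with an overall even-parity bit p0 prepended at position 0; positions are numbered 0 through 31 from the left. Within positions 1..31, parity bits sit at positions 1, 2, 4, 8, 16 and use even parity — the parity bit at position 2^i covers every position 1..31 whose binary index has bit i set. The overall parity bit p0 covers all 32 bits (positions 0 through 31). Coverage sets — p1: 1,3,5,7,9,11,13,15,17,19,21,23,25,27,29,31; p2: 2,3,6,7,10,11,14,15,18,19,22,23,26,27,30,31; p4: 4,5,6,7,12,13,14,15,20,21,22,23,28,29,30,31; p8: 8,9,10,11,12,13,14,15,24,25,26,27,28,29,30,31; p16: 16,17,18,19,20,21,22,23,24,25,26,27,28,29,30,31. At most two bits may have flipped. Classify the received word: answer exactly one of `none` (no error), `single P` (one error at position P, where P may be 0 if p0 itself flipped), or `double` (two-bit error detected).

s1: b1⊕b3⊕b5⊕b7⊕b9⊕b11⊕b13⊕b15⊕b17⊕b19⊕b21⊕b23⊕b25⊕b27⊕b29⊕b31 = 0⊕0⊕0⊕1⊕0⊕1⊕0⊕1⊕1⊕1⊕1⊕0⊕0⊕1⊕0⊕0 = 1
s2: b2⊕b3⊕b6⊕b7⊕b10⊕b11⊕b14⊕b15⊕b18⊕b19⊕b22⊕b23⊕b26⊕b27⊕b30⊕b31 = 0⊕0⊕0⊕1⊕1⊕1⊕1⊕1⊕0⊕1⊕0⊕0⊕0⊕1⊕1⊕0 = 0
s4: b4⊕b5⊕b6⊕b7⊕b12⊕b13⊕b14⊕b15⊕b20⊕b21⊕b22⊕b23⊕b28⊕b29⊕b30⊕b31 = 1⊕0⊕0⊕1⊕1⊕0⊕1⊕1⊕0⊕1⊕0⊕0⊕1⊕0⊕1⊕0 = 0
s8: b8⊕b9⊕b10⊕b11⊕b12⊕b13⊕b14⊕b15⊕b24⊕b25⊕b26⊕b27⊕b28⊕b29⊕b30⊕b31 = 0⊕0⊕1⊕1⊕1⊕0⊕1⊕1⊕0⊕0⊕0⊕1⊕1⊕0⊕1⊕0 = 0
s16: b16⊕b17⊕b18⊕b19⊕b20⊕b21⊕b22⊕b23⊕b24⊕b25⊕b26⊕b27⊕b28⊕b29⊕b30⊕b31 = 0⊕1⊕0⊕1⊕0⊕1⊕0⊕0⊕0⊕0⊕0⊕1⊕1⊕0⊕1⊕0 = 0
Syndrome (s16...s1) = 00001 → position 1.
Overall parity (XOR of all 32 bits, including p0): 1⊕0⊕0⊕0⊕1⊕0⊕0⊕1⊕0⊕0⊕1⊕1⊕1⊕0⊕1⊕1⊕0⊕1⊕0⊕1⊕0⊕1⊕0⊕0⊕0⊕0⊕0⊕1⊕1⊕0⊕1⊕0 = 0
Overall=0, syndrome position=1 → double-bit error detected (uncorrectable).

double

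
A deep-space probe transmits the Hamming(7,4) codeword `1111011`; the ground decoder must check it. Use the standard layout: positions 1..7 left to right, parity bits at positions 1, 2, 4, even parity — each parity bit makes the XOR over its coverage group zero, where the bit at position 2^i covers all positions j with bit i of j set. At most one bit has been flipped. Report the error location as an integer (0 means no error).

s1: b1⊕b3⊕b5⊕b7 = 1⊕1⊕0⊕1 = 1
s2: b2⊕b3⊕b6⊕b7 = 1⊕1⊕1⊕1 = 0
s4: b4⊕b5⊕b6⊕b7 = 1⊕0⊕1⊕1 = 1
Syndrome (s4...s1) = 101 → position 5.

5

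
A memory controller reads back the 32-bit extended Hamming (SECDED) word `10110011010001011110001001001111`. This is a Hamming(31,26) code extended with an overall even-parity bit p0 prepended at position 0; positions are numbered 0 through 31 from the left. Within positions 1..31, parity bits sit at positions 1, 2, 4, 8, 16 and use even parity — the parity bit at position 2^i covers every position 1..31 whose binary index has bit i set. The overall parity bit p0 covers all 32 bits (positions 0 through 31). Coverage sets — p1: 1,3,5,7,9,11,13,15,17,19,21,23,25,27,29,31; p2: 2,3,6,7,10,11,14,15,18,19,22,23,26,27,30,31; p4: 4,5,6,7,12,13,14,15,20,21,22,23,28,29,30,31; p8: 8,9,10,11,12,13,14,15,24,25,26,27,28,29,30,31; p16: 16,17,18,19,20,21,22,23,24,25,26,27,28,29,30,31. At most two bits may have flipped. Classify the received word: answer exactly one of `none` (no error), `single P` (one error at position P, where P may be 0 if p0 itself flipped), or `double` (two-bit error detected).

s1: b1⊕b3⊕b5⊕b7⊕b9⊕b11⊕b13⊕b15⊕b17⊕b19⊕b21⊕b23⊕b25⊕b27⊕b29⊕b31 = 0⊕1⊕0⊕1⊕1⊕0⊕1⊕1⊕1⊕0⊕0⊕0⊕1⊕0⊕1⊕1 = 1
s2: b2⊕b3⊕b6⊕b7⊕b10⊕b11⊕b14⊕b15⊕b18⊕b19⊕b22⊕b23⊕b26⊕b27⊕b30⊕b31 = 1⊕1⊕1⊕1⊕0⊕0⊕0⊕1⊕1⊕0⊕1⊕0⊕0⊕0⊕1⊕1 = 1
s4: b4⊕b5⊕b6⊕b7⊕b12⊕b13⊕b14⊕b15⊕b20⊕b21⊕b22⊕b23⊕b28⊕b29⊕b30⊕b31 = 0⊕0⊕1⊕1⊕0⊕1⊕0⊕1⊕0⊕0⊕1⊕0⊕1⊕1⊕1⊕1 = 1
s8: b8⊕b9⊕b10⊕b11⊕b12⊕b13⊕b14⊕b15⊕b24⊕b25⊕b26⊕b27⊕b28⊕b29⊕b30⊕b31 = 0⊕1⊕0⊕0⊕0⊕1⊕0⊕1⊕0⊕1⊕0⊕0⊕1⊕1⊕1⊕1 = 0
s16: b16⊕b17⊕b18⊕b19⊕b20⊕b21⊕b22⊕b23⊕b24⊕b25⊕b26⊕b27⊕b28⊕b29⊕b30⊕b31 = 1⊕1⊕1⊕0⊕0⊕0⊕1⊕0⊕0⊕1⊕0⊕0⊕1⊕1⊕1⊕1 = 1
Syndrome (s16...s1) = 10111 → position 23.
Overall parity (XOR of all 32 bits, including p0): 1⊕0⊕1⊕1⊕0⊕0⊕1⊕1⊕0⊕1⊕0⊕0⊕0⊕1⊕0⊕1⊕1⊕1⊕1⊕0⊕0⊕0⊕1⊕0⊕0⊕1⊕0⊕0⊕1⊕1⊕1⊕1 = 1
Overall=1, syndrome position=23 → single-bit error at position 23.

single 23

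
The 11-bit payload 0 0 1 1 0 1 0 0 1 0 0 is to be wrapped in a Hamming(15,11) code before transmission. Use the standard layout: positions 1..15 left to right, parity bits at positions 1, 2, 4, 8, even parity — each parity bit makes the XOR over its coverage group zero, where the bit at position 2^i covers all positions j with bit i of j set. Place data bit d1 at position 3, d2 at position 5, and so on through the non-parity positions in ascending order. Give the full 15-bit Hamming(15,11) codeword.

010101100100100

Place data bits at non-power-of-two positions: b3=0, b5=0, b6=1, b7=1, b9=0, b10=1, b11=0, b12=0, b13=1, b14=0, b15=0.
p1 = XOR of data positions {3,5,7,9,11,13,15} = 0⊕0⊕1⊕0⊕0⊕1⊕0 = 0
p2 = XOR of data positions {3,6,7,10,11,14,15} = 0⊕1⊕1⊕1⊕0⊕0⊕0 = 1
p4 = XOR of data positions {5,6,7,12,13,14,15} = 0⊕1⊕1⊕0⊕1⊕0⊕0 = 1
p8 = XOR of data positions {9,10,11,12,13,14,15} = 0⊕1⊕0⊕0⊕1⊕0⊕0 = 0
Codeword b1..b15 = 010101100100100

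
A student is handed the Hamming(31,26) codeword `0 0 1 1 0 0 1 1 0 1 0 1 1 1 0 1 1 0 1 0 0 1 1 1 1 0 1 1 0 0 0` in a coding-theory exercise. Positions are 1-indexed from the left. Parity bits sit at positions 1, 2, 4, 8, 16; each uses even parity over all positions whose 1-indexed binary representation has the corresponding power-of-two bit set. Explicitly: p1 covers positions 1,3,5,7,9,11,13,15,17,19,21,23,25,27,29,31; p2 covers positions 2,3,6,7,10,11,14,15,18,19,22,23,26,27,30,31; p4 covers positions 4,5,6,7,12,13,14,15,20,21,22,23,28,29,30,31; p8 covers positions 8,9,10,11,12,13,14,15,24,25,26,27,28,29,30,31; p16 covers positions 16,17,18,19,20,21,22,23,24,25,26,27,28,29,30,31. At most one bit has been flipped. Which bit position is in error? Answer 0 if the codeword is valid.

s1: b1⊕b3⊕b5⊕b7⊕b9⊕b11⊕b13⊕b15⊕b17⊕b19⊕b21⊕b23⊕b25⊕b27⊕b29⊕b31 = 0⊕1⊕0⊕1⊕0⊕0⊕1⊕0⊕1⊕1⊕0⊕1⊕1⊕1⊕0⊕0 = 0
s2: b2⊕b3⊕b6⊕b7⊕b10⊕b11⊕b14⊕b15⊕b18⊕b19⊕b22⊕b23⊕b26⊕b27⊕b30⊕b31 = 0⊕1⊕0⊕1⊕1⊕0⊕1⊕0⊕0⊕1⊕1⊕1⊕0⊕1⊕0⊕0 = 0
s4: b4⊕b5⊕b6⊕b7⊕b12⊕b13⊕b14⊕b15⊕b20⊕b21⊕b22⊕b23⊕b28⊕b29⊕b30⊕b31 = 1⊕0⊕0⊕1⊕1⊕1⊕1⊕0⊕0⊕0⊕1⊕1⊕1⊕0⊕0⊕0 = 0
s8: b8⊕b9⊕b10⊕b11⊕b12⊕b13⊕b14⊕b15⊕b24⊕b25⊕b26⊕b27⊕b28⊕b29⊕b30⊕b31 = 1⊕0⊕1⊕0⊕1⊕1⊕1⊕0⊕1⊕1⊕0⊕1⊕1⊕0⊕0⊕0 = 1
s16: b16⊕b17⊕b18⊕b19⊕b20⊕b21⊕b22⊕b23⊕b24⊕b25⊕b26⊕b27⊕b28⊕b29⊕b30⊕b31 = 1⊕1⊕0⊕1⊕0⊕0⊕1⊕1⊕1⊕1⊕0⊕1⊕1⊕0⊕0⊕0 = 1
Syndrome (s16...s1) = 11000 → position 24.

24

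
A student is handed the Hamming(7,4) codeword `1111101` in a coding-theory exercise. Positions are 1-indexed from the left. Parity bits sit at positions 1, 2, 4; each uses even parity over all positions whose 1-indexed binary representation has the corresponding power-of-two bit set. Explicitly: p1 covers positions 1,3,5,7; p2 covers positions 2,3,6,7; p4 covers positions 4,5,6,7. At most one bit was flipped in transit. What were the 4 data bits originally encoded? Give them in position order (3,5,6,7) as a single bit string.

s1: b1⊕b3⊕b5⊕b7 = 1⊕1⊕1⊕1 = 0
s2: b2⊕b3⊕b6⊕b7 = 1⊕1⊕0⊕1 = 1
s4: b4⊕b5⊕b6⊕b7 = 1⊕1⊕0⊕1 = 1
Syndrome (s4...s1) = 110 → position 6.
Flip bit 6: corrected codeword = 1111111
Data bits at positions 3,5,6,7: 1111

1111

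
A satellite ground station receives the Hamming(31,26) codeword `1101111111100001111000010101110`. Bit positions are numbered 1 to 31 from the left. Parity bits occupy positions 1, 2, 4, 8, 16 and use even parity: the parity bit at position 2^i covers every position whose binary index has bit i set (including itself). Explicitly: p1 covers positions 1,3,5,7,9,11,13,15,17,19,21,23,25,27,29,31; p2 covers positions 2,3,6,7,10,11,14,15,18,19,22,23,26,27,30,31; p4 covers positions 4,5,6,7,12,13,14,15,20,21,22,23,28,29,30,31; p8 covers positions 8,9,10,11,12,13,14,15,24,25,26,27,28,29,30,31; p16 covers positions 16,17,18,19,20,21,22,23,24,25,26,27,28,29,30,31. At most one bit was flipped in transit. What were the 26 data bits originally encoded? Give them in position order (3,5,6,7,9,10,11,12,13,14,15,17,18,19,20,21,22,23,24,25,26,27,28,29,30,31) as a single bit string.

s1: b1⊕b3⊕b5⊕b7⊕b9⊕b11⊕b13⊕b15⊕b17⊕b19⊕b21⊕b23⊕b25⊕b27⊕b29⊕b31 = 1⊕0⊕1⊕1⊕1⊕1⊕0⊕0⊕1⊕1⊕0⊕0⊕0⊕0⊕1⊕0 = 0
s2: b2⊕b3⊕b6⊕b7⊕b10⊕b11⊕b14⊕b15⊕b18⊕b19⊕b22⊕b23⊕b26⊕b27⊕b30⊕b31 = 1⊕0⊕1⊕1⊕1⊕1⊕0⊕0⊕1⊕1⊕0⊕0⊕1⊕0⊕1⊕0 = 1
s4: b4⊕b5⊕b6⊕b7⊕b12⊕b13⊕b14⊕b15⊕b20⊕b21⊕b22⊕b23⊕b28⊕b29⊕b30⊕b31 = 1⊕1⊕1⊕1⊕0⊕0⊕0⊕0⊕0⊕0⊕0⊕0⊕1⊕1⊕1⊕0 = 1
s8: b8⊕b9⊕b10⊕b11⊕b12⊕b13⊕b14⊕b15⊕b24⊕b25⊕b26⊕b27⊕b28⊕b29⊕b30⊕b31 = 1⊕1⊕1⊕1⊕0⊕0⊕0⊕0⊕1⊕0⊕1⊕0⊕1⊕1⊕1⊕0 = 1
s16: b16⊕b17⊕b18⊕b19⊕b20⊕b21⊕b22⊕b23⊕b24⊕b25⊕b26⊕b27⊕b28⊕b29⊕b30⊕b31 = 1⊕1⊕1⊕1⊕0⊕0⊕0⊕0⊕1⊕0⊕1⊕0⊕1⊕1⊕1⊕0 = 1
Syndrome (s16...s1) = 11110 → position 30.
Flip bit 30: corrected codeword = 1101111111100001111000010101100
Data bits at positions 3,5,6,7,9,10,11,12,13,14,15,17,18,19,20,21,22,23,24,25,26,27,28,29,30,31: 01111110000111000010101100

01111110000111000010101100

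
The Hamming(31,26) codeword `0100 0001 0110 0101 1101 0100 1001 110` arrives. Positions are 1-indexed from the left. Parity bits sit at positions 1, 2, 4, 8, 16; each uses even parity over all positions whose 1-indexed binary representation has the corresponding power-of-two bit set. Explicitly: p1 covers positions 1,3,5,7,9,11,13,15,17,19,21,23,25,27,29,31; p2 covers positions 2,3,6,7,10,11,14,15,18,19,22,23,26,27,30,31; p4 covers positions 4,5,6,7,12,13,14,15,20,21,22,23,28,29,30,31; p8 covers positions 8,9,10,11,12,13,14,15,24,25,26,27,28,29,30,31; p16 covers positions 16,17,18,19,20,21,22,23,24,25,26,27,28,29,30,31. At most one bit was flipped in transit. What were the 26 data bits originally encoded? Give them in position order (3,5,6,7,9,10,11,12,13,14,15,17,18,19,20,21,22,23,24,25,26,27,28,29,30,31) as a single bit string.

00000110010100101001001110

s1: b1⊕b3⊕b5⊕b7⊕b9⊕b11⊕b13⊕b15⊕b17⊕b19⊕b21⊕b23⊕b25⊕b27⊕b29⊕b31 = 0⊕0⊕0⊕0⊕0⊕1⊕0⊕0⊕1⊕0⊕0⊕0⊕1⊕0⊕1⊕0 = 0
s2: b2⊕b3⊕b6⊕b7⊕b10⊕b11⊕b14⊕b15⊕b18⊕b19⊕b22⊕b23⊕b26⊕b27⊕b30⊕b31 = 1⊕0⊕0⊕0⊕1⊕1⊕1⊕0⊕1⊕0⊕1⊕0⊕0⊕0⊕1⊕0 = 1
s4: b4⊕b5⊕b6⊕b7⊕b12⊕b13⊕b14⊕b15⊕b20⊕b21⊕b22⊕b23⊕b28⊕b29⊕b30⊕b31 = 0⊕0⊕0⊕0⊕0⊕0⊕1⊕0⊕1⊕0⊕1⊕0⊕1⊕1⊕1⊕0 = 0
s8: b8⊕b9⊕b10⊕b11⊕b12⊕b13⊕b14⊕b15⊕b24⊕b25⊕b26⊕b27⊕b28⊕b29⊕b30⊕b31 = 1⊕0⊕1⊕1⊕0⊕0⊕1⊕0⊕0⊕1⊕0⊕0⊕1⊕1⊕1⊕0 = 0
s16: b16⊕b17⊕b18⊕b19⊕b20⊕b21⊕b22⊕b23⊕b24⊕b25⊕b26⊕b27⊕b28⊕b29⊕b30⊕b31 = 1⊕1⊕1⊕0⊕1⊕0⊕1⊕0⊕0⊕1⊕0⊕0⊕1⊕1⊕1⊕0 = 1
Syndrome (s16...s1) = 10010 → position 18.
Flip bit 18: corrected codeword = 0100000101100101100101001001110
Data bits at positions 3,5,6,7,9,10,11,12,13,14,15,17,18,19,20,21,22,23,24,25,26,27,28,29,30,31: 00000110010100101001001110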